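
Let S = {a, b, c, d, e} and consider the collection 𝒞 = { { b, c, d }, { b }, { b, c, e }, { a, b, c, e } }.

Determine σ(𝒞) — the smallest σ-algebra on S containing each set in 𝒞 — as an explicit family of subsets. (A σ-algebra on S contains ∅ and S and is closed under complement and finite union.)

σ(𝒞) (32 sets): { ∅, { a }, { b }, { c }, { d }, { e }, { a, b }, { a, c }, { a, d }, { a, e }, { b, c }, { b, d }, { b, e }, { c, d }, { c, e }, { d, e }, { a, b, c }, { a, b, d }, { a, b, e }, { a, c, d }, { a, c, e }, { a, d, e }, { b, c, d }, { b, c, e }, { b, d, e }, { c, d, e }, { a, b, c, d }, { a, b, c, e }, { a, b, d, e }, { a, c, d, e }, { b, c, d, e }, S }

Check:
Begin from { ∅, { b }, { b, c, d }, { b, c, e }, { a, b, c, e }, S } (that is, 𝒞 plus ∅ and S).
Step 1. New:
  { d }  = { a, b, c, e }ᶜ
  { a, d }  = { b, c, e }ᶜ
  { a, e }  = { b, c, d }ᶜ
  { a, c, d, e }  = { b }ᶜ
  { b, c, d, e }  = { b, c, e } ∪ { b, c, d }
  (now 11)
Step 2 (6 new):
  { a }  = { b, c, d, e }ᶜ
  { b, d }  = { b } ∪ { d }
  { a, b, d }  = { b } ∪ { a, d }
  { a, b, e }  = { b } ∪ { a, e }
  { a, d, e }  = { a, d } ∪ { a, e }
  { a, b, c, d }  = { b, c, d } ∪ { a, d }
  (now 17)
Step 3: +7 →
  { e }  = { a, b, c, d }ᶜ
  { a, b }  = { b } ∪ { a }
  { b, c }  = { a, d, e }ᶜ
  { c, d }  = { a, b, e }ᶜ
  { c, e }  = { a, b, d }ᶜ
  { a, c, e }  = { b, d }ᶜ
  { a, b, d, e }  = { a, d, e } ∪ { a, b, e }
  (now 24)
Step 4 (7 new):
  { c }  = { a, b, d, e }ᶜ
  { b, e }  = { b } ∪ { e }
  { d, e }  = { e } ∪ { d }
  { a, b, c }  = { a, b } ∪ { b, c }
  { a, c, d }  = { c, d } ∪ { a, d }
  { b, d, e }  = { e } ∪ { b, d }
  { c, d, e }  = { a, b }ᶜ
  (now 31)
Step 5 (1 new):
  { a, c }  = { b, d, e }ᶜ
  (now 32)
Step 6: already closed under ᶜ and ∪.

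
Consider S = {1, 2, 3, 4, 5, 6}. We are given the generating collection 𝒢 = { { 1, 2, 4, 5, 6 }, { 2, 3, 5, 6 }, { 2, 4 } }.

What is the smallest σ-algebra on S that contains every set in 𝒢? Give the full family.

Initial family (5 sets): { {  }, { 2, 4 }, { 2, 3, 5, 6 }, { 1, 2, 4, 5, 6 }, S }.
Pass 1: 4 new —
  { 3 }  = ᶜ of { 1, 2, 4, 5, 6 }
  { 1, 4 }  = ᶜ of { 2, 3, 5, 6 }
  { 1, 3, 5, 6 }  = ᶜ of { 2, 4 }
  { 2, 3, 4, 5, 6 }  = { 2, 4 } ∪ { 2, 3, 5, 6 }
Pass 2 adds 6:
  { 1 }  = ᶜ of { 2, 3, 4, 5, 6 }
  { 1, 2, 4 }  = { 1, 4 } ∪ { 2, 4 }
  { 1, 3, 4 }  = { 3 } ∪ { 1, 4 }
  { 2, 3, 4 }  = { 3 } ∪ { 2, 4 }
  { 1, 2, 3, 5, 6 }  = { 1, 3, 5, 6 } ∪ { 2, 3, 5, 6 }
  { 1, 3, 4, 5, 6 }  = { 1, 3, 5, 6 } ∪ { 1, 4 }
Pass 3 adds 7:
  { 2 }  = ᶜ of { 1, 3, 4, 5, 6 }
  { 4 }  = ᶜ of { 1, 2, 3, 5, 6 }
  { 1, 3 }  = { 3 } ∪ { 1 }
  { 1, 5, 6 }  = ᶜ of { 2, 3, 4 }
  { 2, 5, 6 }  = ᶜ of { 1, 3, 4 }
  { 3, 5, 6 }  = ᶜ of { 1, 2, 4 }
  { 1, 2, 3, 4 }  = { 3 } ∪ { 1, 2, 4 }
Pass 4: 9 new —
  { 1, 2 }  = { 2 } ∪ { 1 }
  { 2, 3 }  = { 2 } ∪ { 3 }
  { 3, 4 }  = { 3 } ∪ { 4 }
  { 5, 6 }  = ᶜ of { 1, 2, 3, 4 }
  { 1, 2, 3 }  = { 2 } ∪ { 1, 3 }
  { 1, 2, 5, 6 }  = { 2 } ∪ { 1, 5, 6 }
  { 1, 4, 5, 6 }  = { 1, 4 } ∪ { 1, 5, 6 }
  { 2, 4, 5, 6 }  = ᶜ of { 1, 3 }
  { 3, 4, 5, 6 }  = { 3, 5, 6 } ∪ { 4 }
Pass 5 (1 new):
  { 4, 5, 6 }  = ᶜ of { 1, 2, 3 }
Pass 6: no new sets; the family is a σ-algebra.

Hence σ(𝒢) has 32 members: { {  }, { 1 }, { 2 }, { 3 }, { 4 }, { 1, 2 }, { 1, 3 }, { 1, 4 }, { 2, 3 }, { 2, 4 }, { 3, 4 }, { 5, 6 }, { 1, 2, 3 }, { 1, 2, 4 }, { 1, 3, 4 }, { 1, 5, 6 }, { 2, 3, 4 }, { 2, 5, 6 }, { 3, 5, 6 }, { 4, 5, 6 }, { 1, 2, 3, 4 }, { 1, 2, 5, 6 }, { 1, 3, 5, 6 }, { 1, 4, 5, 6 }, { 2, 3, 5, 6 }, { 2, 4, 5, 6 }, { 3, 4, 5, 6 }, { 1, 2, 3, 5, 6 }, { 1, 2, 4, 5, 6 }, { 1, 3, 4, 5, 6 }, { 2, 3, 4, 5, 6 }, S }.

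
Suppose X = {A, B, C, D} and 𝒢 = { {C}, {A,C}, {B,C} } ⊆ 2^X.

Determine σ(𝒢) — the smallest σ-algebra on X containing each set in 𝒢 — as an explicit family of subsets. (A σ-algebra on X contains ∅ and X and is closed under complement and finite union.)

Initial family (5 sets): { ∅, {C}, {A,C}, {B,C}, X }.
Pass 1 adds 4:
  {A,D}  = X∖{B,C}
  {B,D}  = X∖{A,C}
  {A,B,C}  = {B,C} ∪ {A,C}
  {A,B,D}  = X∖{C}
  (now 9)
Pass 2 adds 3:
  {D}  = X∖{A,B,C}
  {A,C,D}  = {C} ∪ {A,D}
  {B,C,D}  = {C} ∪ {B,D}
  (now 12)
Pass 3 adds 3:
  {A}  = X∖{B,C,D}
  {B}  = X∖{A,C,D}
  {C,D}  = {C} ∪ {D}
  (now 15)
Pass 4: +1 →
  {A,B}  = X∖{C,D}
  (now 16)
Pass 5: already closed under ᶜ and ∪.

|σ(𝒢)| = 16.  σ(𝒢) = { ∅, {A}, {B}, {C}, {D}, {A,B}, {A,C}, {A,D}, {B,C}, {B,D}, {C,D}, {A,B,C}, {A,B,D}, {A,C,D}, {B,C,D}, X }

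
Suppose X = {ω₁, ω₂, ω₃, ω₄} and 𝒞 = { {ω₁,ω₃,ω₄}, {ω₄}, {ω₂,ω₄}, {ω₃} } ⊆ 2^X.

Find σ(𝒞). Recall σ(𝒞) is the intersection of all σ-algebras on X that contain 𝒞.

Initial family (6 sets): { ∅, {ω₃}, {ω₄}, {ω₂,ω₄}, {ω₁,ω₃,ω₄}, X }.
Iteration 1 adds 6:
  {ω₂}  = complement {ω₁,ω₃,ω₄}
  {ω₁,ω₃}  = complement {ω₂,ω₄}
  {ω₃,ω₄}  = {ω₃} ∪ {ω₄}
  {ω₁,ω₂,ω₃}  = complement {ω₄}
  {ω₁,ω₂,ω₄}  = complement {ω₃}
  {ω₂,ω₃,ω₄}  = {ω₃} ∪ {ω₂,ω₄}
  (now 12)
Iteration 2: +3 →
  {ω₁}  = complement {ω₂,ω₃,ω₄}
  {ω₁,ω₂}  = complement {ω₃,ω₄}
  {ω₂,ω₃}  = {ω₂} ∪ {ω₃}
  (now 15)
Iteration 3: +1 →
  {ω₁,ω₄}  = complement {ω₂,ω₃}
  (now 16)
Iteration 4 adds nothing — fixpoint reached.

Therefore σ(𝒞) = { ∅, {ω₁}, {ω₂}, {ω₃}, {ω₄}, {ω₁,ω₂}, {ω₁,ω₃}, {ω₁,ω₄}, {ω₂,ω₃}, {ω₂,ω₄}, {ω₃,ω₄}, {ω₁,ω₂,ω₃}, {ω₁,ω₂,ω₄}, {ω₁,ω₃,ω₄}, {ω₂,ω₃,ω₄}, X } (|σ(𝒞)| = 16).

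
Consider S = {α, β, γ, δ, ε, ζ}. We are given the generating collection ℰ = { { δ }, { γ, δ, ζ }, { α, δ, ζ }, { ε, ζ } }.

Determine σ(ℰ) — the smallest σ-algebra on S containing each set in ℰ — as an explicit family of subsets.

Start: ℰ ∪ {∅, S} = { {  }, { δ }, { ε, ζ }, { α, δ, ζ }, { γ, δ, ζ }, S }.
Pass 1 (8 new):
  { α, β, ε }  = ᶜ of { γ, δ, ζ }
  { β, γ, ε }  = ᶜ of { α, δ, ζ }
  { δ, ε, ζ }  = { ε, ζ } ∪ { δ }
  { α, β, γ, δ }  = ᶜ of { ε, ζ }
  { α, γ, δ, ζ }  = { γ, δ, ζ } ∪ { α, δ, ζ }
  { α, δ, ε, ζ }  = { ε, ζ } ∪ { α, δ, ζ }
  { γ, δ, ε, ζ }  = { ε, ζ } ∪ { γ, δ, ζ }
  { α, β, γ, ε, ζ }  = ᶜ of { δ }
  (now 14)
Pass 2 adds 14:
  { α, β }  = ᶜ of { γ, δ, ε, ζ }
  { β, γ }  = ᶜ of { α, δ, ε, ζ }
  { β, ε }  = ᶜ of { α, γ, δ, ζ }
  { α, β, γ }  = ᶜ of { δ, ε, ζ }
  { α, β, γ, ε }  = { α, β, ε } ∪ { β, γ, ε }
  { α, β, δ, ε }  = { α, β, ε } ∪ { δ }
  { α, β, ε, ζ }  = { ε, ζ } ∪ { α, β, ε }
  { β, γ, δ, ε }  = { β, γ, ε } ∪ { δ }
  { β, γ, ε, ζ }  = { ε, ζ } ∪ { β, γ, ε }
  { α, β, γ, δ, ε }  = { α, β, ε } ∪ { α, β, γ, δ }
  { α, β, γ, δ, ζ }  = { α, δ, ζ } ∪ { α, β, γ, δ }
  { α, β, δ, ε, ζ }  = { α, δ, ε, ζ } ∪ { α, β, ε }
  { α, γ, δ, ε, ζ }  = { ε, ζ } ∪ { α, γ, δ, ζ }
  { β, γ, δ, ε, ζ }  = { γ, δ, ε, ζ } ∪ { β, γ, ε }
  (now 28)
Pass 3 (17 new):
  { α }  = ᶜ of { β, γ, δ, ε, ζ }
  { β }  = ᶜ of { α, γ, δ, ε, ζ }
  { γ }  = ᶜ of { α, β, δ, ε, ζ }
  { ε }  = ᶜ of { α, β, γ, δ, ζ }
  { ζ }  = ᶜ of { α, β, γ, δ, ε }
  { α, δ }  = ᶜ of { β, γ, ε, ζ }
  { α, ζ }  = ᶜ of { β, γ, δ, ε }
  { γ, δ }  = ᶜ of { α, β, ε, ζ }
  { γ, ζ }  = ᶜ of { α, β, δ, ε }
  { δ, ζ }  = ᶜ of { α, β, γ, ε }
  { α, β, δ }  = { α, β } ∪ { δ }
  { β, γ, δ }  = { β, γ } ∪ { δ }
  { β, δ, ε }  = { β, ε } ∪ { δ }
  { β, ε, ζ }  = { β, ε } ∪ { ε, ζ }
  { α, β, δ, ζ }  = { α, δ, ζ } ∪ { α, β }
  { β, γ, δ, ζ }  = { γ, δ, ζ } ∪ { β, γ }
  { β, δ, ε, ζ }  = { β, ε } ∪ { δ, ε, ζ }
  (now 45)
Pass 4: +16 →
  { α, γ }  = ᶜ of { β, δ, ε, ζ }
  { α, ε }  = ᶜ of { β, γ, δ, ζ }
  { β, δ }  = { β } ∪ { δ }
  { β, ζ }  = { β } ∪ { ζ }
  { γ, ε }  = ᶜ of { α, β, δ, ζ }
  { δ, ε }  = { δ } ∪ { ε }
  { α, β, ζ }  = { α, ζ } ∪ { β }
  { α, γ, δ }  = ᶜ of { β, ε, ζ }
  { α, γ, ζ }  = ᶜ of { β, δ, ε }
  { α, δ, ε }  = { α, δ } ∪ { ε }
  { α, ε, ζ }  = ᶜ of { β, γ, δ }
  { β, γ, ζ }  = { β } ∪ { γ, ζ }
  { β, δ, ζ }  = { β } ∪ { δ, ζ }
  { γ, δ, ε }  = { γ, δ } ∪ { ε }
  { γ, ε, ζ }  = ᶜ of { α, β, δ }
  { α, β, γ, ζ }  = { α, ζ } ∪ { α, β, γ }
  (now 61)
Pass 5 (3 new):
  { α, γ, ε }  = ᶜ of { β, δ, ζ }
  { α, γ, δ, ε }  = ᶜ of { β, ζ }
  { α, γ, ε, ζ }  = ᶜ of { β, δ }
  (now 64)
Pass 6: no new sets; the family is a σ-algebra.

σ(ℰ) = { {  }, { α }, { β }, { γ }, { δ }, { ε }, { ζ }, { α, β }, { α, γ }, { α, δ }, { α, ε }, { α, ζ }, { β, γ }, { β, δ }, { β, ε }, { β, ζ }, { γ, δ }, { γ, ε }, { γ, ζ }, { δ, ε }, { δ, ζ }, { ε, ζ }, { α, β, γ }, { α, β, δ }, { α, β, ε }, { α, β, ζ }, { α, γ, δ }, { α, γ, ε }, { α, γ, ζ }, { α, δ, ε }, { α, δ, ζ }, { α, ε, ζ }, { β, γ, δ }, { β, γ, ε }, { β, γ, ζ }, { β, δ, ε }, { β, δ, ζ }, { β, ε, ζ }, { γ, δ, ε }, { γ, δ, ζ }, { γ, ε, ζ }, { δ, ε, ζ }, { α, β, γ, δ }, { α, β, γ, ε }, { α, β, γ, ζ }, { α, β, δ, ε }, { α, β, δ, ζ }, { α, β, ε, ζ }, { α, γ, δ, ε }, { α, γ, δ, ζ }, { α, γ, ε, ζ }, { α, δ, ε, ζ }, { β, γ, δ, ε }, { β, γ, δ, ζ }, { β, γ, ε, ζ }, { β, δ, ε, ζ }, { γ, δ, ε, ζ }, { α, β, γ, δ, ε }, { α, β, γ, δ, ζ }, { α, β, γ, ε, ζ }, { α, β, δ, ε, ζ }, { α, γ, δ, ε, ζ }, { β, γ, δ, ε, ζ }, S }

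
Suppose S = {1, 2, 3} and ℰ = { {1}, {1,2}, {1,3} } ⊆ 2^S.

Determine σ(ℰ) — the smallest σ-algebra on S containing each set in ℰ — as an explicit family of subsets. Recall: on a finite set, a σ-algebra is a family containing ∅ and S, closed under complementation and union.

Start: ℰ ∪ {∅, S} = { {}, {1}, {1,2}, {1,3}, S }.
Round 1. New:
  {2}  = complement {1,3}
  {3}  = complement {1,2}
  {2,3}  = complement {1}
  |family| = 8
Round 2: closed — nothing new.

Hence σ(ℰ) has 8 members: { {}, {1}, {2}, {3}, {1,2}, {1,3}, {2,3}, S }.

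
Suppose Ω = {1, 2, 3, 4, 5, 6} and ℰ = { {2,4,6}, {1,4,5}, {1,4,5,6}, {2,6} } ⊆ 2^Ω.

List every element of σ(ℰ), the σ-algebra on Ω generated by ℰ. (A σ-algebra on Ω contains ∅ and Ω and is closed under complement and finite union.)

|σ(ℰ)| = 32.  σ(ℰ) = { {}, {2}, {3}, {4}, {6}, {1,5}, {2,3}, {2,4}, {2,6}, {3,4}, {3,6}, {4,6}, {1,2,5}, {1,3,5}, {1,4,5}, {1,5,6}, {2,3,4}, {2,3,6}, {2,4,6}, {3,4,6}, {1,2,3,5}, {1,2,4,5}, {1,2,5,6}, {1,3,4,5}, {1,3,5,6}, {1,4,5,6}, {2,3,4,6}, {1,2,3,4,5}, {1,2,3,5,6}, {1,2,4,5,6}, {1,3,4,5,6}, Ω }

Check:
Start: ℰ ∪ {∅, Ω} = { {}, {2,6}, {1,4,5}, {2,4,6}, {1,4,5,6}, Ω }.
Round 1: +5 →
  {2,3}  = complement {1,4,5,6}
  {1,3,5}  = complement {2,4,6}
  {2,3,6}  = complement {1,4,5}
  {1,3,4,5}  = complement {2,6}
  {1,2,4,5,6}  = {1,4,5} ∪ {2,4,6}
  |family| = 11
Round 2 (6 new):
  {3}  = complement {1,2,4,5,6}
  {1,2,3,5}  = {1,3,5} ∪ {2,3}
  {2,3,4,6}  = {2,4,6} ∪ {2,3,6}
  {1,2,3,4,5}  = {1,4,5} ∪ {2,3}
  {1,2,3,5,6}  = {2,3,6} ∪ {1,3,5}
  {1,3,4,5,6}  = {1,4,5,6} ∪ {1,3,5}
  |family| = 17
Round 3 adds 5:
  {2}  = complement {1,3,4,5,6}
  {4}  = complement {1,2,3,5,6}
  {6}  = complement {1,2,3,4,5}
  {1,5}  = complement {2,3,4,6}
  {4,6}  = complement {1,2,3,5}
  |family| = 22
Round 4 (10 new):
  {2,4}  = {2} ∪ {4}
  {3,4}  = {3} ∪ {4}
  {3,6}  = {6} ∪ {3}
  {1,2,5}  = {2} ∪ {1,5}
  {1,5,6}  = {6} ∪ {1,5}
  {2,3,4}  = {2,3} ∪ {4}
  {3,4,6}  = {3} ∪ {4,6}
  {1,2,4,5}  = {1,4,5} ∪ {2}
  {1,2,5,6}  = {2,6} ∪ {1,5}
  {1,3,5,6}  = {1,3,5} ∪ {6}
  |family| = 32
Round 5: no new sets; the family is a σ-algebra.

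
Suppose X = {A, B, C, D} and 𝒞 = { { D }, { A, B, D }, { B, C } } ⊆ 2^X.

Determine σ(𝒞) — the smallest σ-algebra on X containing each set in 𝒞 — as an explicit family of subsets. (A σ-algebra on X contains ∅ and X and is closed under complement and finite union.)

|σ(𝒞)| = 16.  σ(𝒞) = { {}, { A }, { B }, { C }, { D }, { A, B }, { A, C }, { A, D }, { B, C }, { B, D }, { C, D }, { A, B, C }, { A, B, D }, { A, C, D }, { B, C, D }, X }

Derivation:
Seed the family with 𝒞 together with ∅ and X: { {}, { D }, { B, C }, { A, B, D }, X }.
Iteration 1: 4 new —
  { C }  = complement { A, B, D }
  { A, D }  = complement { B, C }
  { A, B, C }  = complement { D }
  { B, C, D }  = { B, C } ∪ { D }
  (now 9)
Iteration 2 (3 new):
  { A }  = complement { B, C, D }
  { C, D }  = { C } ∪ { D }
  { A, C, D }  = { C } ∪ { A, D }
  (now 12)
Iteration 3. New:
  { B }  = complement { A, C, D }
  { A, B }  = complement { C, D }
  { A, C }  = { C } ∪ { A }
  (now 15)
Iteration 4 (1 new):
  { B, D }  = complement { A, C }
  (now 16)
Iteration 5 adds nothing — fixpoint reached.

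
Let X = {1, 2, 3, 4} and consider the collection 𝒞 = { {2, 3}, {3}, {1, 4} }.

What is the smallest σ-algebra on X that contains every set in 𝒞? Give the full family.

σ(𝒞) (8 sets): { {}, {2}, {3}, {1, 4}, {2, 3}, {1, 2, 4}, {1, 3, 4}, X }

Derivation:
Seed the family with 𝒞 together with ∅ and X: { {}, {3}, {1, 4}, {2, 3}, X }.
Round 1. New:
  {1, 2, 4}  = ᶜ of {3}
  {1, 3, 4}  = {3} ∪ {1, 4}
  |family| = 7
Round 2 adds 1:
  {2}  = ᶜ of {1, 3, 4}
  |family| = 8
Round 3 adds nothing — fixpoint reached.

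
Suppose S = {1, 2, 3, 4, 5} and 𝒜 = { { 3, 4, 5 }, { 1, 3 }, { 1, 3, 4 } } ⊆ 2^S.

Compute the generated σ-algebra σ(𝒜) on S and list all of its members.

Answer: σ(𝒜) = { {  }, { 1 }, { 2 }, { 3 }, { 4 }, { 5 }, { 1, 2 }, { 1, 3 }, { 1, 4 }, { 1, 5 }, { 2, 3 }, { 2, 4 }, { 2, 5 }, { 3, 4 }, { 3, 5 }, { 4, 5 }, { 1, 2, 3 }, { 1, 2, 4 }, { 1, 2, 5 }, { 1, 3, 4 }, { 1, 3, 5 }, { 1, 4, 5 }, { 2, 3, 4 }, { 2, 3, 5 }, { 2, 4, 5 }, { 3, 4, 5 }, { 1, 2, 3, 4 }, { 1, 2, 3, 5 }, { 1, 2, 4, 5 }, { 1, 3, 4, 5 }, { 2, 3, 4, 5 }, S }

Check:
Begin from { {  }, { 1, 3 }, { 1, 3, 4 }, { 3, 4, 5 }, S } (that is, 𝒜 plus ∅ and S).
Pass 1 adds 4:
  { 1, 2 }  = { 3, 4, 5 }ᶜ
  { 2, 5 }  = { 1, 3, 4 }ᶜ
  { 2, 4, 5 }  = { 1, 3 }ᶜ
  { 1, 3, 4, 5 }  = { 3, 4, 5 } ∪ { 1, 3, 4 }
Pass 2. New:
  { 2 }  = { 1, 3, 4, 5 }ᶜ
  { 1, 2, 3 }  = { 1, 2 } ∪ { 1, 3 }
  { 1, 2, 5 }  = { 2, 5 } ∪ { 1, 2 }
  { 1, 2, 3, 4 }  = { 1, 2 } ∪ { 1, 3, 4 }
  { 1, 2, 3, 5 }  = { 2, 5 } ∪ { 1, 3 }
  { 1, 2, 4, 5 }  = { 1, 2 } ∪ { 2, 4, 5 }
  { 2, 3, 4, 5 }  = { 2, 5 } ∪ { 3, 4, 5 }
Pass 3 (6 new):
  { 1 }  = { 2, 3, 4, 5 }ᶜ
  { 3 }  = { 1, 2, 4, 5 }ᶜ
  { 4 }  = { 1, 2, 3, 5 }ᶜ
  { 5 }  = { 1, 2, 3, 4 }ᶜ
  { 3, 4 }  = { 1, 2, 5 }ᶜ
  { 4, 5 }  = { 1, 2, 3 }ᶜ
Pass 4: +10 →
  { 1, 4 }  = { 4 } ∪ { 1 }
  { 1, 5 }  = { 5 } ∪ { 1 }
  { 2, 3 }  = { 2 } ∪ { 3 }
  { 2, 4 }  = { 2 } ∪ { 4 }
  { 3, 5 }  = { 5 } ∪ { 3 }
  { 1, 2, 4 }  = { 1, 2 } ∪ { 4 }
  { 1, 3, 5 }  = { 5 } ∪ { 1, 3 }
  { 1, 4, 5 }  = { 4, 5 } ∪ { 1 }
  { 2, 3, 4 }  = { 3, 4 } ∪ { 2 }
  { 2, 3, 5 }  = { 2, 5 } ∪ { 3 }
Pass 5: no new sets; the family is a σ-algebra.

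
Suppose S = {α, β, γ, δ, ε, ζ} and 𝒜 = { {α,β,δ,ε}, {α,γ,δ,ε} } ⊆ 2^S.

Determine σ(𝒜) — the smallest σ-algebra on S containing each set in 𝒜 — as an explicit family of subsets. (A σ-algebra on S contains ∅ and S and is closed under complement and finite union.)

Seed the family with 𝒜 together with ∅ and S: { {}, {α,β,δ,ε}, {α,γ,δ,ε}, S }.
Pass 1: 3 new —
  {β,ζ}  = {α,γ,δ,ε}ᶜ
  {γ,ζ}  = {α,β,δ,ε}ᶜ
  {α,β,γ,δ,ε}  = {α,γ,δ,ε} ∪ {α,β,δ,ε}
Pass 2. New:
  {ζ}  = {α,β,γ,δ,ε}ᶜ
  {β,γ,ζ}  = {γ,ζ} ∪ {β,ζ}
  {α,β,δ,ε,ζ}  = {β,ζ} ∪ {α,β,δ,ε}
  {α,γ,δ,ε,ζ}  = {α,γ,δ,ε} ∪ {γ,ζ}
Pass 3 adds 3:
  {β}  = {α,γ,δ,ε,ζ}ᶜ
  {γ}  = {α,β,δ,ε,ζ}ᶜ
  {α,δ,ε}  = {β,γ,ζ}ᶜ
Pass 4: +2 →
  {β,γ}  = {γ} ∪ {β}
  {α,δ,ε,ζ}  = {α,δ,ε} ∪ {ζ}
Pass 5: no new sets; the family is a σ-algebra.

Hence σ(𝒜) has 16 members: { {}, {β}, {γ}, {ζ}, {β,γ}, {β,ζ}, {γ,ζ}, {α,δ,ε}, {β,γ,ζ}, {α,β,δ,ε}, {α,γ,δ,ε}, {α,δ,ε,ζ}, {α,β,γ,δ,ε}, {α,β,δ,ε,ζ}, {α,γ,δ,ε,ζ}, S }.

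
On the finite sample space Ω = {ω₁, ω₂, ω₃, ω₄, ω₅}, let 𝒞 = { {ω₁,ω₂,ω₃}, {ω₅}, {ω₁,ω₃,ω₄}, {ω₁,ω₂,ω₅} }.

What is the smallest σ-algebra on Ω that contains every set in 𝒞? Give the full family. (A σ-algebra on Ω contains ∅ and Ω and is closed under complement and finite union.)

σ(𝒞) = { {}, {ω₁}, {ω₂}, {ω₃}, {ω₄}, {ω₅}, {ω₁,ω₂}, {ω₁,ω₃}, {ω₁,ω₄}, {ω₁,ω₅}, {ω₂,ω₃}, {ω₂,ω₄}, {ω₂,ω₅}, {ω₃,ω₄}, {ω₃,ω₅}, {ω₄,ω₅}, {ω₁,ω₂,ω₃}, {ω₁,ω₂,ω₄}, {ω₁,ω₂,ω₅}, {ω₁,ω₃,ω₄}, {ω₁,ω₃,ω₅}, {ω₁,ω₄,ω₅}, {ω₂,ω₃,ω₄}, {ω₂,ω₃,ω₅}, {ω₂,ω₄,ω₅}, {ω₃,ω₄,ω₅}, {ω₁,ω₂,ω₃,ω₄}, {ω₁,ω₂,ω₃,ω₅}, {ω₁,ω₂,ω₄,ω₅}, {ω₁,ω₃,ω₄,ω₅}, {ω₂,ω₃,ω₄,ω₅}, Ω }

Working:
Seed the family with 𝒞 together with ∅ and Ω: { {}, {ω₅}, {ω₁,ω₂,ω₃}, {ω₁,ω₂,ω₅}, {ω₁,ω₃,ω₄}, Ω }.
Round 1 adds 6:
  {ω₂,ω₅}  = Ω∖{ω₁,ω₃,ω₄}
  {ω₃,ω₄}  = Ω∖{ω₁,ω₂,ω₅}
  {ω₄,ω₅}  = Ω∖{ω₁,ω₂,ω₃}
  {ω₁,ω₂,ω₃,ω₄}  = Ω∖{ω₅}
  {ω₁,ω₂,ω₃,ω₅}  = {ω₁,ω₂,ω₅} ∪ {ω₁,ω₂,ω₃}
  {ω₁,ω₃,ω₄,ω₅}  = {ω₁,ω₃,ω₄} ∪ {ω₅}
Round 2 (6 new):
  {ω₂}  = Ω∖{ω₁,ω₃,ω₄,ω₅}
  {ω₄}  = Ω∖{ω₁,ω₂,ω₃,ω₅}
  {ω₂,ω₄,ω₅}  = {ω₂,ω₅} ∪ {ω₄,ω₅}
  {ω₃,ω₄,ω₅}  = {ω₃,ω₄} ∪ {ω₅}
  {ω₁,ω₂,ω₄,ω₅}  = {ω₄,ω₅} ∪ {ω₁,ω₂,ω₅}
  {ω₂,ω₃,ω₄,ω₅}  = {ω₂,ω₅} ∪ {ω₃,ω₄}
Round 3. New:
  {ω₁}  = Ω∖{ω₂,ω₃,ω₄,ω₅}
  {ω₃}  = Ω∖{ω₁,ω₂,ω₄,ω₅}
  {ω₁,ω₂}  = Ω∖{ω₃,ω₄,ω₅}
  {ω₁,ω₃}  = Ω∖{ω₂,ω₄,ω₅}
  {ω₂,ω₄}  = {ω₄} ∪ {ω₂}
  {ω₂,ω₃,ω₄}  = {ω₃,ω₄} ∪ {ω₂}
Round 4. New:
  {ω₁,ω₄}  = {ω₄} ∪ {ω₁}
  {ω₁,ω₅}  = Ω∖{ω₂,ω₃,ω₄}
  {ω₂,ω₃}  = {ω₂} ∪ {ω₃}
  {ω₃,ω₅}  = {ω₅} ∪ {ω₃}
  {ω₁,ω₂,ω₄}  = {ω₁,ω₂} ∪ {ω₄}
  {ω₁,ω₃,ω₅}  = Ω∖{ω₂,ω₄}
  {ω₁,ω₄,ω₅}  = {ω₄,ω₅} ∪ {ω₁}
  {ω₂,ω₃,ω₅}  = {ω₂,ω₅} ∪ {ω₃}
Round 5: closed — nothing new.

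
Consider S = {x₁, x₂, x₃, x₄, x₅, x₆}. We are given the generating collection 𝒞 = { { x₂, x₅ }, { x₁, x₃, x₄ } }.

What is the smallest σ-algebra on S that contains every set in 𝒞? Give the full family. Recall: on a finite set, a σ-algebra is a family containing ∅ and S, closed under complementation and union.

σ(𝒞) (8 sets): { {}, { x₆ }, { x₂, x₅ }, { x₁, x₃, x₄ }, { x₂, x₅, x₆ }, { x₁, x₃, x₄, x₆ }, { x₁, x₂, x₃, x₄, x₅ }, S }

Check:
Start: 𝒞 ∪ {∅, S} = { {}, { x₂, x₅ }, { x₁, x₃, x₄ }, S }.
Round 1. New:
  { x₂, x₅, x₆ }  = ᶜ of { x₁, x₃, x₄ }
  { x₁, x₃, x₄, x₆ }  = ᶜ of { x₂, x₅ }
  { x₁, x₂, x₃, x₄, x₅ }  = { x₂, x₅ } ∪ { x₁, x₃, x₄ }
Round 2. New:
  { x₆ }  = ᶜ of { x₁, x₂, x₃, x₄, x₅ }
Round 3: closed — nothing new.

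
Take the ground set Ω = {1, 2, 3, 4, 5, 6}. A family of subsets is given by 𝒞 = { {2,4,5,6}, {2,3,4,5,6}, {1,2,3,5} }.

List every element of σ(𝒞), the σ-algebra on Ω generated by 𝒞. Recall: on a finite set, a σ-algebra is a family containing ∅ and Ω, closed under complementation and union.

Answer: σ(𝒞) = { {}, {1}, {3}, {1,3}, {2,5}, {4,6}, {1,2,5}, {1,4,6}, {2,3,5}, {3,4,6}, {1,2,3,5}, {1,3,4,6}, {2,4,5,6}, {1,2,4,5,6}, {2,3,4,5,6}, Ω }

Trace:
Seed the family with 𝒞 together with ∅ and Ω: { {}, {1,2,3,5}, {2,4,5,6}, {2,3,4,5,6}, Ω }.
Iteration 1. New:
  {1}  = {2,3,4,5,6}ᶜ
  {1,3}  = {2,4,5,6}ᶜ
  {4,6}  = {1,2,3,5}ᶜ
  (now 8)
Iteration 2: +3 →
  {1,4,6}  = {4,6} ∪ {1}
  {1,3,4,6}  = {1,3} ∪ {4,6}
  {1,2,4,5,6}  = {2,4,5,6} ∪ {1}
  (now 11)
Iteration 3 adds 3:
  {3}  = {1,2,4,5,6}ᶜ
  {2,5}  = {1,3,4,6}ᶜ
  {2,3,5}  = {1,4,6}ᶜ
  (now 14)
Iteration 4 adds 2:
  {1,2,5}  = {2,5} ∪ {1}
  {3,4,6}  = {3} ∪ {4,6}
  (now 16)
Iteration 5 adds nothing — fixpoint reached.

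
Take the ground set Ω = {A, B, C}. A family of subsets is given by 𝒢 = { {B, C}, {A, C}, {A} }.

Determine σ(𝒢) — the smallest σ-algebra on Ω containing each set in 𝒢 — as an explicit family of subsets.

Answer: σ(𝒢) = { {}, {A}, {B}, {C}, {A, B}, {A, C}, {B, C}, Ω }

Derivation:
Take S₀ = 𝒢 ∪ {∅, Ω} = { {}, {A}, {A, C}, {B, C}, Ω }.
Iteration 1: +1 →
  {B}  = ᶜ of {A, C}
  |family| = 6
Iteration 2: 1 new —
  {A, B}  = {B} ∪ {A}
  |family| = 7
Iteration 3. New:
  {C}  = ᶜ of {A, B}
  |family| = 8
Iteration 4: stable.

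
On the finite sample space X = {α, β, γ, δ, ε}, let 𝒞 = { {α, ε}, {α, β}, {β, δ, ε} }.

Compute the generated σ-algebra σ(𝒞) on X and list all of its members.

Seed the family with 𝒞 together with ∅ and X: { ∅, {α, β}, {α, ε}, {β, δ, ε}, X }.
Iteration 1 adds 5:
  {α, γ}  = complement {β, δ, ε}
  {α, β, ε}  = {α, β} ∪ {α, ε}
  {β, γ, δ}  = complement {α, ε}
  {γ, δ, ε}  = complement {α, β}
  {α, β, δ, ε}  = {α, β} ∪ {β, δ, ε}
  [10 total]
Iteration 2: 8 new —
  {γ}  = complement {α, β, δ, ε}
  {γ, δ}  = complement {α, β, ε}
  {α, β, γ}  = {α, β} ∪ {α, γ}
  {α, γ, ε}  = {α, γ} ∪ {α, ε}
  {α, β, γ, δ}  = {α, β} ∪ {β, γ, δ}
  {α, β, γ, ε}  = {α, β, ε} ∪ {α, γ}
  {α, γ, δ, ε}  = {γ, δ, ε} ∪ {α, γ}
  {β, γ, δ, ε}  = {γ, δ, ε} ∪ {β, γ, δ}
  [18 total]
Iteration 3 adds 7:
  {α}  = complement {β, γ, δ, ε}
  {β}  = complement {α, γ, δ, ε}
  {δ}  = complement {α, β, γ, ε}
  {ε}  = complement {α, β, γ, δ}
  {β, δ}  = complement {α, γ, ε}
  {δ, ε}  = complement {α, β, γ}
  {α, γ, δ}  = {γ, δ} ∪ {α, γ}
  [25 total]
Iteration 4: 6 new —
  {α, δ}  = {δ} ∪ {α}
  {β, γ}  = {β} ∪ {γ}
  {β, ε}  = complement {α, γ, δ}
  {γ, ε}  = {ε} ∪ {γ}
  {α, β, δ}  = {α, β} ∪ {δ}
  {α, δ, ε}  = {δ, ε} ∪ {α, ε}
  [31 total]
Iteration 5 (1 new):
  {β, γ, ε}  = complement {α, δ}
  [32 total]
Iteration 6 adds nothing — fixpoint reached.

|σ(𝒞)| = 32.  σ(𝒞) = { ∅, {α}, {β}, {γ}, {δ}, {ε}, {α, β}, {α, γ}, {α, δ}, {α, ε}, {β, γ}, {β, δ}, {β, ε}, {γ, δ}, {γ, ε}, {δ, ε}, {α, β, γ}, {α, β, δ}, {α, β, ε}, {α, γ, δ}, {α, γ, ε}, {α, δ, ε}, {β, γ, δ}, {β, γ, ε}, {β, δ, ε}, {γ, δ, ε}, {α, β, γ, δ}, {α, β, γ, ε}, {α, β, δ, ε}, {α, γ, δ, ε}, {β, γ, δ, ε}, X }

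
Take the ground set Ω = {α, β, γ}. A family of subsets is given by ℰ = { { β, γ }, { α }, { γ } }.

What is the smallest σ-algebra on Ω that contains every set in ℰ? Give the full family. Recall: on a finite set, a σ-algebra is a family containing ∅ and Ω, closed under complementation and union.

σ(ℰ) = { {  }, { α }, { β }, { γ }, { α, β }, { α, γ }, { β, γ }, Ω }

Check:
Seed the family with ℰ together with ∅ and Ω: { {  }, { α }, { γ }, { β, γ }, Ω }.
Step 1 adds 2:
  { α, β }  = complement { γ }
  { α, γ }  = { γ } ∪ { α }
  [7 total]
Step 2. New:
  { β }  = complement { α, γ }
  [8 total]
Step 3: closed — nothing new.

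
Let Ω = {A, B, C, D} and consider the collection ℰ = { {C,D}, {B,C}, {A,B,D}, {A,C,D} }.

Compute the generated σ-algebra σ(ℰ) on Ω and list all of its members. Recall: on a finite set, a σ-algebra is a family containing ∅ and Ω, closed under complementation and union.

Take S₀ = ℰ ∪ {∅, Ω} = { ∅, {B,C}, {C,D}, {A,B,D}, {A,C,D}, Ω }.
Pass 1. New:
  {B}  = ᶜ of {A,C,D}
  {C}  = ᶜ of {A,B,D}
  {A,B}  = ᶜ of {C,D}
  {A,D}  = ᶜ of {B,C}
  {B,C,D}  = {C,D} ∪ {B,C}
  — 11 sets.
Pass 2: +2 →
  {A}  = ᶜ of {B,C,D}
  {A,B,C}  = {A,B} ∪ {C}
  — 13 sets.
Pass 3: +2 →
  {D}  = ᶜ of {A,B,C}
  {A,C}  = {C} ∪ {A}
  — 15 sets.
Pass 4 adds 1:
  {B,D}  = ᶜ of {A,C}
  — 16 sets.
Pass 5: no new sets; the family is a σ-algebra.

Hence σ(ℰ) has 16 members: { ∅, {A}, {B}, {C}, {D}, {A,B}, {A,C}, {A,D}, {B,C}, {B,D}, {C,D}, {A,B,C}, {A,B,D}, {A,C,D}, {B,C,D}, Ω }.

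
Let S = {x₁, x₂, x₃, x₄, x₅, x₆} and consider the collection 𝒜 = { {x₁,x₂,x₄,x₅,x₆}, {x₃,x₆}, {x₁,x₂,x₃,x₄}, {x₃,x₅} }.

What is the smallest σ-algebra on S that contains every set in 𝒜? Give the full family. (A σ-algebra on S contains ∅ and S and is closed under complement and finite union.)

Begin from { {}, {x₃,x₅}, {x₃,x₆}, {x₁,x₂,x₃,x₄}, {x₁,x₂,x₄,x₅,x₆}, S } (that is, 𝒜 plus ∅ and S).
Round 1 adds 7:
  {x₃}  = ᶜ of {x₁,x₂,x₄,x₅,x₆}
  {x₅,x₆}  = ᶜ of {x₁,x₂,x₃,x₄}
  {x₃,x₅,x₆}  = {x₃,x₆} ∪ {x₃,x₅}
  {x₁,x₂,x₄,x₅}  = ᶜ of {x₃,x₆}
  {x₁,x₂,x₄,x₆}  = ᶜ of {x₃,x₅}
  {x₁,x₂,x₃,x₄,x₅}  = {x₃,x₅} ∪ {x₁,x₂,x₃,x₄}
  {x₁,x₂,x₃,x₄,x₆}  = {x₃,x₆} ∪ {x₁,x₂,x₃,x₄}
  |family| = 13
Round 2. New:
  {x₅}  = ᶜ of {x₁,x₂,x₃,x₄,x₆}
  {x₆}  = ᶜ of {x₁,x₂,x₃,x₄,x₅}
  {x₁,x₂,x₄}  = ᶜ of {x₃,x₅,x₆}
  |family| = 16
Round 3: closed — nothing new.

Hence σ(𝒜) has 16 members: { {}, {x₃}, {x₅}, {x₆}, {x₃,x₅}, {x₃,x₆}, {x₅,x₆}, {x₁,x₂,x₄}, {x₃,x₅,x₆}, {x₁,x₂,x₃,x₄}, {x₁,x₂,x₄,x₅}, {x₁,x₂,x₄,x₆}, {x₁,x₂,x₃,x₄,x₅}, {x₁,x₂,x₃,x₄,x₆}, {x₁,x₂,x₄,x₅,x₆}, S }.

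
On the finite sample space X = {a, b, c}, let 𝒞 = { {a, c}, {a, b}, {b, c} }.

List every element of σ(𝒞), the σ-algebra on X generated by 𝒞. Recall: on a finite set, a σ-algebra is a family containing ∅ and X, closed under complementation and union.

Begin from { {}, {a, b}, {a, c}, {b, c}, X } (that is, 𝒞 plus ∅ and X).
Iteration 1: +3 →
  {a}  = {b, c}ᶜ
  {b}  = {a, c}ᶜ
  {c}  = {a, b}ᶜ
Iteration 2: already closed under ᶜ and ∪.

σ(𝒞) = { {}, {a}, {b}, {c}, {a, b}, {a, c}, {b, c}, X }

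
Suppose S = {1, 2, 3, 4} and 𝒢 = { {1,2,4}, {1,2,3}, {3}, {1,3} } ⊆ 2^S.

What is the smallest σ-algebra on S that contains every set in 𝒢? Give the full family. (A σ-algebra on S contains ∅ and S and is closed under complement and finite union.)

σ(𝒢) = { {}, {1}, {2}, {3}, {4}, {1,2}, {1,3}, {1,4}, {2,3}, {2,4}, {3,4}, {1,2,3}, {1,2,4}, {1,3,4}, {2,3,4}, S }

Trace:
Seed the family with 𝒢 together with ∅ and S: { {}, {3}, {1,3}, {1,2,3}, {1,2,4}, S }.
Round 1. New:
  {4}  = complement {1,2,3}
  {2,4}  = complement {1,3}
Round 2 adds 3:
  {3,4}  = {4} ∪ {3}
  {1,3,4}  = {4} ∪ {1,3}
  {2,3,4}  = {3} ∪ {2,4}
Round 3: +3 →
  {1}  = complement {2,3,4}
  {2}  = complement {1,3,4}
  {1,2}  = complement {3,4}
Round 4 (2 new):
  {1,4}  = {4} ∪ {1}
  {2,3}  = {3} ∪ {2}
Round 5: closed — nothing new.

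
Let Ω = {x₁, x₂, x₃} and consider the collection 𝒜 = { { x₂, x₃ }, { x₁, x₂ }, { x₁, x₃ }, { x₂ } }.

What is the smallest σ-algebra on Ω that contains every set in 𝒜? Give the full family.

Seed the family with 𝒜 together with ∅ and Ω: { {}, { x₂ }, { x₁, x₂ }, { x₁, x₃ }, { x₂, x₃ }, Ω }.
Iteration 1 (2 new):
  { x₁ }  = { x₂, x₃ }ᶜ
  { x₃ }  = { x₁, x₂ }ᶜ
  [8 total]
Iteration 2 adds nothing — fixpoint reached.

Hence σ(𝒜) has 8 members: { {}, { x₁ }, { x₂ }, { x₃ }, { x₁, x₂ }, { x₁, x₃ }, { x₂, x₃ }, Ω }.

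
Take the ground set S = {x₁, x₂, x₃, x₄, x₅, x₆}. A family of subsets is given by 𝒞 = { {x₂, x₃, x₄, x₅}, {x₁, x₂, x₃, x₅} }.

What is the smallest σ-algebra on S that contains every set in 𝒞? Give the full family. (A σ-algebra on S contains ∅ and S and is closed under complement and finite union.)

σ(𝒞) (16 sets): { {}, {x₁}, {x₄}, {x₆}, {x₁, x₄}, {x₁, x₆}, {x₄, x₆}, {x₁, x₄, x₆}, {x₂, x₃, x₅}, {x₁, x₂, x₃, x₅}, {x₂, x₃, x₄, x₅}, {x₂, x₃, x₅, x₆}, {x₁, x₂, x₃, x₄, x₅}, {x₁, x₂, x₃, x₅, x₆}, {x₂, x₃, x₄, x₅, x₆}, S }

Derivation:
Seed the family with 𝒞 together with ∅ and S: { {}, {x₁, x₂, x₃, x₅}, {x₂, x₃, x₄, x₅}, S }.
Round 1 (3 new):
  {x₁, x₆}  = S∖{x₂, x₃, x₄, x₅}
  {x₄, x₆}  = S∖{x₁, x₂, x₃, x₅}
  {x₁, x₂, x₃, x₄, x₅}  = {x₁, x₂, x₃, x₅} ∪ {x₂, x₃, x₄, x₅}
  [7 total]
Round 2: 4 new —
  {x₆}  = S∖{x₁, x₂, x₃, x₄, x₅}
  {x₁, x₄, x₆}  = {x₁, x₆} ∪ {x₄, x₆}
  {x₁, x₂, x₃, x₅, x₆}  = {x₁, x₆} ∪ {x₁, x₂, x₃, x₅}
  {x₂, x₃, x₄, x₅, x₆}  = {x₂, x₃, x₄, x₅} ∪ {x₄, x₆}
  [11 total]
Round 3: +3 →
  {x₁}  = S∖{x₂, x₃, x₄, x₅, x₆}
  {x₄}  = S∖{x₁, x₂, x₃, x₅, x₆}
  {x₂, x₃, x₅}  = S∖{x₁, x₄, x₆}
  [14 total]
Round 4 (2 new):
  {x₁, x₄}  = {x₁} ∪ {x₄}
  {x₂, x₃, x₅, x₆}  = {x₂, x₃, x₅} ∪ {x₆}
  [16 total]
Round 5: stable.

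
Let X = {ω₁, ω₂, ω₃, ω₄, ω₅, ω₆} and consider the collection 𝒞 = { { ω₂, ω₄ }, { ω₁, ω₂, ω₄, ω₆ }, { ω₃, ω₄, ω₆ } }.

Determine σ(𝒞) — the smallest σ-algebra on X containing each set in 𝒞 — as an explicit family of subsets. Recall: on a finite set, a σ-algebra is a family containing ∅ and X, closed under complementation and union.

Begin from { {}, { ω₂, ω₄ }, { ω₃, ω₄, ω₆ }, { ω₁, ω₂, ω₄, ω₆ }, X } (that is, 𝒞 plus ∅ and X).
Round 1 (5 new):
  { ω₃, ω₅ }  = complement { ω₁, ω₂, ω₄, ω₆ }
  { ω₁, ω₂, ω₅ }  = complement { ω₃, ω₄, ω₆ }
  { ω₁, ω₃, ω₅, ω₆ }  = complement { ω₂, ω₄ }
  { ω₂, ω₃, ω₄, ω₆ }  = { ω₃, ω₄, ω₆ } ∪ { ω₂, ω₄ }
  { ω₁, ω₂, ω₃, ω₄, ω₆ }  = { ω₁, ω₂, ω₄, ω₆ } ∪ { ω₃, ω₄, ω₆ }
  — 10 sets.
Round 2. New:
  { ω₅ }  = complement { ω₁, ω₂, ω₃, ω₄, ω₆ }
  { ω₁, ω₅ }  = complement { ω₂, ω₃, ω₄, ω₆ }
  { ω₁, ω₂, ω₃, ω₅ }  = { ω₁, ω₂, ω₅ } ∪ { ω₃, ω₅ }
  { ω₁, ω₂, ω₄, ω₅ }  = { ω₁, ω₂, ω₅ } ∪ { ω₂, ω₄ }
  { ω₂, ω₃, ω₄, ω₅ }  = { ω₃, ω₅ } ∪ { ω₂, ω₄ }
  { ω₃, ω₄, ω₅, ω₆ }  = { ω₃, ω₅ } ∪ { ω₃, ω₄, ω₆ }
  { ω₁, ω₂, ω₃, ω₅, ω₆ }  = { ω₁, ω₃, ω₅, ω₆ } ∪ { ω₁, ω₂, ω₅ }
  { ω₁, ω₂, ω₄, ω₅, ω₆ }  = { ω₁, ω₂, ω₄, ω₆ } ∪ { ω₁, ω₂, ω₅ }
  { ω₁, ω₃, ω₄, ω₅, ω₆ }  = { ω₁, ω₃, ω₅, ω₆ } ∪ { ω₃, ω₄, ω₆ }
  { ω₂, ω₃, ω₄, ω₅, ω₆ }  = { ω₂, ω₃, ω₄, ω₆ } ∪ { ω₃, ω₅ }
  — 20 sets.
Round 3. New:
  { ω₁ }  = complement { ω₂, ω₃, ω₄, ω₅, ω₆ }
  { ω₂ }  = complement { ω₁, ω₃, ω₄, ω₅, ω₆ }
  { ω₃ }  = complement { ω₁, ω₂, ω₄, ω₅, ω₆ }
  { ω₄ }  = complement { ω₁, ω₂, ω₃, ω₅, ω₆ }
  { ω₁, ω₂ }  = complement { ω₃, ω₄, ω₅, ω₆ }
  { ω₁, ω₆ }  = complement { ω₂, ω₃, ω₄, ω₅ }
  { ω₃, ω₆ }  = complement { ω₁, ω₂, ω₄, ω₅ }
  { ω₄, ω₆ }  = complement { ω₁, ω₂, ω₃, ω₅ }
  { ω₁, ω₃, ω₅ }  = { ω₁, ω₅ } ∪ { ω₃, ω₅ }
  { ω₂, ω₄, ω₅ }  = { ω₂, ω₄ } ∪ { ω₅ }
  { ω₁, ω₂, ω₃, ω₄, ω₅ }  = { ω₁, ω₅ } ∪ { ω₂, ω₃, ω₄, ω₅ }
  — 31 sets.
Round 4. New:
  { ω₆ }  = complement { ω₁, ω₂, ω₃, ω₄, ω₅ }
  { ω₁, ω₃ }  = { ω₁ } ∪ { ω₃ }
  { ω₁, ω₄ }  = { ω₁ } ∪ { ω₄ }
  { ω₂, ω₃ }  = { ω₂ } ∪ { ω₃ }
  { ω₂, ω₅ }  = { ω₂ } ∪ { ω₅ }
  { ω₃, ω₄ }  = { ω₃ } ∪ { ω₄ }
  { ω₄, ω₅ }  = { ω₅ } ∪ { ω₄ }
  { ω₁, ω₂, ω₃ }  = { ω₁, ω₂ } ∪ { ω₃ }
  { ω₁, ω₂, ω₄ }  = { ω₁, ω₂ } ∪ { ω₄ }
  { ω₁, ω₂, ω₆ }  = { ω₁, ω₂ } ∪ { ω₁, ω₆ }
  { ω₁, ω₃, ω₆ }  = complement { ω₂, ω₄, ω₅ }
  { ω₁, ω₄, ω₅ }  = { ω₁, ω₅ } ∪ { ω₄ }
  { ω₁, ω₄, ω₆ }  = { ω₁ } ∪ { ω₄, ω₆ }
  { ω₁, ω₅, ω₆ }  = { ω₁, ω₆ } ∪ { ω₅ }
  { ω₂, ω₃, ω₄ }  = { ω₃ } ∪ { ω₂, ω₄ }
  { ω₂, ω₃, ω₅ }  = { ω₂ } ∪ { ω₃, ω₅ }
  { ω₂, ω₃, ω₆ }  = { ω₂ } ∪ { ω₃, ω₆ }
  { ω₂, ω₄, ω₆ }  = complement { ω₁, ω₃, ω₅ }
  { ω₃, ω₄, ω₅ }  = { ω₃, ω₅ } ∪ { ω₄ }
  { ω₃, ω₅, ω₆ }  = { ω₅ } ∪ { ω₃, ω₆ }
  { ω₄, ω₅, ω₆ }  = { ω₅ } ∪ { ω₄, ω₆ }
  { ω₁, ω₂, ω₃, ω₆ }  = { ω₁, ω₂ } ∪ { ω₃, ω₆ }
  { ω₁, ω₂, ω₅, ω₆ }  = { ω₁, ω₆ } ∪ { ω₁, ω₂, ω₅ }
  { ω₁, ω₃, ω₄, ω₅ }  = { ω₁, ω₃, ω₅ } ∪ { ω₄ }
  { ω₁, ω₃, ω₄, ω₆ }  = { ω₁ } ∪ { ω₃, ω₄, ω₆ }
  { ω₁, ω₄, ω₅, ω₆ }  = { ω₁, ω₅ } ∪ { ω₄, ω₆ }
  { ω₂, ω₄, ω₅, ω₆ }  = { ω₄, ω₆ } ∪ { ω₂, ω₄, ω₅ }
  — 58 sets.
Round 5: 6 new —
  { ω₂, ω₆ }  = complement { ω₁, ω₃, ω₄, ω₅ }
  { ω₅, ω₆ }  = { ω₆ } ∪ { ω₅ }
  { ω₁, ω₃, ω₄ }  = { ω₃, ω₄ } ∪ { ω₁, ω₃ }
  { ω₂, ω₅, ω₆ }  = { ω₂, ω₅ } ∪ { ω₆ }
  { ω₁, ω₂, ω₃, ω₄ }  = { ω₃, ω₄ } ∪ { ω₁, ω₂, ω₃ }
  { ω₂, ω₃, ω₅, ω₆ }  = complement { ω₁, ω₄ }
  — 64 sets.
Round 6 adds nothing — fixpoint reached.

Therefore σ(𝒞) = { {}, { ω₁ }, { ω₂ }, { ω₃ }, { ω₄ }, { ω₅ }, { ω₆ }, { ω₁, ω₂ }, { ω₁, ω₃ }, { ω₁, ω₄ }, { ω₁, ω₅ }, { ω₁, ω₆ }, { ω₂, ω₃ }, { ω₂, ω₄ }, { ω₂, ω₅ }, { ω₂, ω₆ }, { ω₃, ω₄ }, { ω₃, ω₅ }, { ω₃, ω₆ }, { ω₄, ω₅ }, { ω₄, ω₆ }, { ω₅, ω₆ }, { ω₁, ω₂, ω₃ }, { ω₁, ω₂, ω₄ }, { ω₁, ω₂, ω₅ }, { ω₁, ω₂, ω₆ }, { ω₁, ω₃, ω₄ }, { ω₁, ω₃, ω₅ }, { ω₁, ω₃, ω₆ }, { ω₁, ω₄, ω₅ }, { ω₁, ω₄, ω₆ }, { ω₁, ω₅, ω₆ }, { ω₂, ω₃, ω₄ }, { ω₂, ω₃, ω₅ }, { ω₂, ω₃, ω₆ }, { ω₂, ω₄, ω₅ }, { ω₂, ω₄, ω₆ }, { ω₂, ω₅, ω₆ }, { ω₃, ω₄, ω₅ }, { ω₃, ω₄, ω₆ }, { ω₃, ω₅, ω₆ }, { ω₄, ω₅, ω₆ }, { ω₁, ω₂, ω₃, ω₄ }, { ω₁, ω₂, ω₃, ω₅ }, { ω₁, ω₂, ω₃, ω₆ }, { ω₁, ω₂, ω₄, ω₅ }, { ω₁, ω₂, ω₄, ω₆ }, { ω₁, ω₂, ω₅, ω₆ }, { ω₁, ω₃, ω₄, ω₅ }, { ω₁, ω₃, ω₄, ω₆ }, { ω₁, ω₃, ω₅, ω₆ }, { ω₁, ω₄, ω₅, ω₆ }, { ω₂, ω₃, ω₄, ω₅ }, { ω₂, ω₃, ω₄, ω₆ }, { ω₂, ω₃, ω₅, ω₆ }, { ω₂, ω₄, ω₅, ω₆ }, { ω₃, ω₄, ω₅, ω₆ }, { ω₁, ω₂, ω₃, ω₄, ω₅ }, { ω₁, ω₂, ω₃, ω₄, ω₆ }, { ω₁, ω₂, ω₃, ω₅, ω₆ }, { ω₁, ω₂, ω₄, ω₅, ω₆ }, { ω₁, ω₃, ω₄, ω₅, ω₆ }, { ω₂, ω₃, ω₄, ω₅, ω₆ }, X } (|σ(𝒞)| = 64).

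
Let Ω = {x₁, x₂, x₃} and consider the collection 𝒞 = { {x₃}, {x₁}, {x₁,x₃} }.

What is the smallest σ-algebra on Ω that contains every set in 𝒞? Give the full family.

Initial family (5 sets): { {}, {x₁}, {x₃}, {x₁,x₃}, Ω }.
Round 1. New:
  {x₂}  = complement {x₁,x₃}
  {x₁,x₂}  = complement {x₃}
  {x₂,x₃}  = complement {x₁}
  |family| = 8
Round 2: closed — nothing new.

σ(𝒞) = { {}, {x₁}, {x₂}, {x₃}, {x₁,x₂}, {x₁,x₃}, {x₂,x₃}, Ω }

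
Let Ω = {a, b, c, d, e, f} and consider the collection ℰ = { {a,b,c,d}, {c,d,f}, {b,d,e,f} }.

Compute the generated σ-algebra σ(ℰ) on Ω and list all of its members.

Initial family (5 sets): { {}, {c,d,f}, {a,b,c,d}, {b,d,e,f}, Ω }.
Pass 1 adds 5:
  {a,c}  = ᶜ of {b,d,e,f}
  {e,f}  = ᶜ of {a,b,c,d}
  {a,b,e}  = ᶜ of {c,d,f}
  {a,b,c,d,f}  = {c,d,f} ∪ {a,b,c,d}
  {b,c,d,e,f}  = {b,d,e,f} ∪ {c,d,f}
  (now 10)
Pass 2: +9 →
  {a}  = ᶜ of {b,c,d,e,f}
  {e}  = ᶜ of {a,b,c,d,f}
  {a,b,c,e}  = {a,b,e} ∪ {a,c}
  {a,b,e,f}  = {e,f} ∪ {a,b,e}
  {a,c,d,f}  = {a,c} ∪ {c,d,f}
  {a,c,e,f}  = {e,f} ∪ {a,c}
  {c,d,e,f}  = {e,f} ∪ {c,d,f}
  {a,b,c,d,e}  = {a,b,e} ∪ {a,b,c,d}
  {a,b,d,e,f}  = {a,b,e} ∪ {b,d,e,f}
  (now 19)
Pass 3 (12 new):
  {c}  = ᶜ of {a,b,d,e,f}
  {f}  = ᶜ of {a,b,c,d,e}
  {a,b}  = ᶜ of {c,d,e,f}
  {a,e}  = {e} ∪ {a}
  {b,d}  = ᶜ of {a,c,e,f}
  {b,e}  = ᶜ of {a,c,d,f}
  {c,d}  = ᶜ of {a,b,e,f}
  {d,f}  = ᶜ of {a,b,c,e}
  {a,c,e}  = {a,c} ∪ {e}
  {a,e,f}  = {e,f} ∪ {a}
  {a,b,c,e,f}  = {e,f} ∪ {a,b,c,e}
  {a,c,d,e,f}  = {e,f} ∪ {a,c,d,f}
  (now 31)
Pass 4: 25 new —
  {b}  = ᶜ of {a,c,d,e,f}
  {d}  = ᶜ of {a,b,c,e,f}
  {a,f}  = {f} ∪ {a}
  {c,e}  = {e} ∪ {c}
  {c,f}  = {f} ∪ {c}
  {a,b,c}  = {a,b} ∪ {c}
  {a,b,d}  = {a,b} ∪ {b,d}
  {a,b,f}  = {a,b} ∪ {f}
  {a,c,d}  = {c,d} ∪ {a,c}
  {a,c,f}  = {f} ∪ {a,c}
  {a,d,f}  = {d,f} ∪ {a}
  {b,c,d}  = ᶜ of {a,e,f}
  {b,c,e}  = {b,e} ∪ {c}
  {b,d,e}  = {b,e} ∪ {b,d}
  {b,d,f}  = ᶜ of {a,c,e}
  {b,e,f}  = {b,e} ∪ {e,f}
  {c,d,e}  = {c,d} ∪ {e}
  {c,e,f}  = {e,f} ∪ {c}
  {d,e,f}  = {e,f} ∪ {d,f}
  {a,b,d,e}  = {a,b,e} ∪ {b,d}
  {a,b,d,f}  = {a,b} ∪ {d,f}
  {a,c,d,e}  = {c,d} ∪ {a,c,e}
  {a,d,e,f}  = {a,e,f} ∪ {d,f}
  {b,c,d,e}  = {b,e} ∪ {c,d}
  {b,c,d,f}  = ᶜ of {a,e}
  (now 56)
Pass 5 adds 8:
  {a,d}  = {d} ∪ {a}
  {b,c}  = ᶜ of {a,d,e,f}
  {b,f}  = ᶜ of {a,c,d,e}
  {d,e}  = {d} ∪ {e}
  {a,d,e}  = {d} ∪ {a,e}
  {b,c,f}  = {b} ∪ {c,f}
  {a,b,c,f}  = {a,c,f} ∪ {b}
  {b,c,e,f}  = {b} ∪ {c,e,f}
  (now 64)
Pass 6: closed — nothing new.

Hence σ(ℰ) has 64 members: { {}, {a}, {b}, {c}, {d}, {e}, {f}, {a,b}, {a,c}, {a,d}, {a,e}, {a,f}, {b,c}, {b,d}, {b,e}, {b,f}, {c,d}, {c,e}, {c,f}, {d,e}, {d,f}, {e,f}, {a,b,c}, {a,b,d}, {a,b,e}, {a,b,f}, {a,c,d}, {a,c,e}, {a,c,f}, {a,d,e}, {a,d,f}, {a,e,f}, {b,c,d}, {b,c,e}, {b,c,f}, {b,d,e}, {b,d,f}, {b,e,f}, {c,d,e}, {c,d,f}, {c,e,f}, {d,e,f}, {a,b,c,d}, {a,b,c,e}, {a,b,c,f}, {a,b,d,e}, {a,b,d,f}, {a,b,e,f}, {a,c,d,e}, {a,c,d,f}, {a,c,e,f}, {a,d,e,f}, {b,c,d,e}, {b,c,d,f}, {b,c,e,f}, {b,d,e,f}, {c,d,e,f}, {a,b,c,d,e}, {a,b,c,d,f}, {a,b,c,e,f}, {a,b,d,e,f}, {a,c,d,e,f}, {b,c,d,e,f}, Ω }.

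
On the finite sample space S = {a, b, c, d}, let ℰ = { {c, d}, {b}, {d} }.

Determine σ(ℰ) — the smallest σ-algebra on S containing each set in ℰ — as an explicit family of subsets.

Seed the family with ℰ together with ∅ and S: { {}, {b}, {d}, {c, d}, S }.
Iteration 1 adds 5:
  {a, b}  = {c, d}ᶜ
  {b, d}  = {d} ∪ {b}
  {a, b, c}  = {d}ᶜ
  {a, c, d}  = {b}ᶜ
  {b, c, d}  = {c, d} ∪ {b}
  |family| = 10
Iteration 2: +3 →
  {a}  = {b, c, d}ᶜ
  {a, c}  = {b, d}ᶜ
  {a, b, d}  = {a, b} ∪ {d}
  |family| = 13
Iteration 3. New:
  {c}  = {a, b, d}ᶜ
  {a, d}  = {d} ∪ {a}
  |family| = 15
Iteration 4 adds 1:
  {b, c}  = {a, d}ᶜ
  |family| = 16
Iteration 5: closed — nothing new.

|σ(ℰ)| = 16.  σ(ℰ) = { {}, {a}, {b}, {c}, {d}, {a, b}, {a, c}, {a, d}, {b, c}, {b, d}, {c, d}, {a, b, c}, {a, b, d}, {a, c, d}, {b, c, d}, S }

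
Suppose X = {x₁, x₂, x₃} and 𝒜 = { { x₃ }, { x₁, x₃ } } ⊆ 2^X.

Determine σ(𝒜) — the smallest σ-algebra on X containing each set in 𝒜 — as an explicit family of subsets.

σ(𝒜) = { ∅, { x₁ }, { x₂ }, { x₃ }, { x₁, x₂ }, { x₁, x₃ }, { x₂, x₃ }, X }

Working:
Initial family (4 sets): { ∅, { x₃ }, { x₁, x₃ }, X }.
Step 1. New:
  { x₂ }  = complement { x₁, x₃ }
  { x₁, x₂ }  = complement { x₃ }
  [6 total]
Step 2: 1 new —
  { x₂, x₃ }  = { x₃ } ∪ { x₂ }
  [7 total]
Step 3 (1 new):
  { x₁ }  = complement { x₂, x₃ }
  [8 total]
After Step 4 the family is unchanged; done.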